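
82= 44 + 38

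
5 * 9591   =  47955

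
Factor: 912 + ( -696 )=216= 2^3*3^3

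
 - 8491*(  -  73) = 619843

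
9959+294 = 10253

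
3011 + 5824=8835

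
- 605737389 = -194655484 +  - 411081905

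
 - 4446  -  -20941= 16495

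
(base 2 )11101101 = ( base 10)237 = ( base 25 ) 9c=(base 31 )7k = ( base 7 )456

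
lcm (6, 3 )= 6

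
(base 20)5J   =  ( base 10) 119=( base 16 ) 77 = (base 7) 230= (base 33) 3k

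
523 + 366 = 889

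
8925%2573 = 1206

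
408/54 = 7 + 5/9 = 7.56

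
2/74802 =1/37401= 0.00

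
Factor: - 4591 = -4591^1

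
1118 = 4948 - 3830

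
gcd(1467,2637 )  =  9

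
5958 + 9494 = 15452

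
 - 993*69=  - 68517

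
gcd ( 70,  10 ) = 10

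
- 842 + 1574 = 732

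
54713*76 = 4158188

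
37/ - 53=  - 1 + 16/53 = -  0.70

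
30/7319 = 30/7319=0.00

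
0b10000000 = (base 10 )128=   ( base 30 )48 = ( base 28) 4G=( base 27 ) 4K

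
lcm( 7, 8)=56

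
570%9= 3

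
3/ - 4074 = -1/1358 = - 0.00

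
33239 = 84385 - 51146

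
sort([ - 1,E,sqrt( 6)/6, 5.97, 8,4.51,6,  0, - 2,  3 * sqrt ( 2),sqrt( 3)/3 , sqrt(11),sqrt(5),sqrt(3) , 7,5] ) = [ - 2,-1, 0,sqrt(6)/6, sqrt ( 3 )/3,sqrt ( 3),  sqrt( 5) , E,sqrt( 11), 3*sqrt( 2) , 4.51,  5,5.97,6, 7,8]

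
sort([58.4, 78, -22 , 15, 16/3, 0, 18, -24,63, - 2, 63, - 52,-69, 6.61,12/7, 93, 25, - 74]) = [ - 74 , - 69,- 52, -24, - 22, - 2,0,12/7 , 16/3 , 6.61,15,18, 25, 58.4, 63, 63,78, 93 ] 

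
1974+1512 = 3486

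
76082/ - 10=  - 7609+4/5  =  - 7608.20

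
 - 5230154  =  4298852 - 9529006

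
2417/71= 34 + 3/71 =34.04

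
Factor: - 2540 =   -  2^2*5^1*127^1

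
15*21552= 323280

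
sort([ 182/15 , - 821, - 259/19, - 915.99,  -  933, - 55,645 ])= [ -933, -915.99, - 821, - 55 ,  -  259/19,182/15,645 ]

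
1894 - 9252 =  - 7358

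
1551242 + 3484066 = 5035308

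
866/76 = 433/38= 11.39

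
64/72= 8/9 = 0.89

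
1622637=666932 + 955705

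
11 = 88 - 77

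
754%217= 103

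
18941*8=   151528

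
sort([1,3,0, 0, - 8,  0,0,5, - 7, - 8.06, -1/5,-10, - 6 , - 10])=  [ - 10,-10, - 8.06, - 8,  -  7, - 6,  -  1/5, 0, 0,  0,  0,1,3, 5]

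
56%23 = 10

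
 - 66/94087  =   - 1 + 94021/94087=- 0.00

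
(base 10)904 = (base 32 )S8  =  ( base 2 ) 1110001000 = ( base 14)488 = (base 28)148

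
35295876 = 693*50932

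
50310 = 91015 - 40705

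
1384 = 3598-2214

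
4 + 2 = 6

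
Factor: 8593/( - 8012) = -2^(-2) * 13^1 * 661^1  *2003^(-1) 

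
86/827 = 86/827 = 0.10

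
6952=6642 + 310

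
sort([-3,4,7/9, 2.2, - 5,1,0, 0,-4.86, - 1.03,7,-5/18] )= [ - 5, - 4.86,  -  3, - 1.03,-5/18,0,0,7/9,1, 2.2 , 4, 7 ]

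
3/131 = 3/131 =0.02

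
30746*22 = 676412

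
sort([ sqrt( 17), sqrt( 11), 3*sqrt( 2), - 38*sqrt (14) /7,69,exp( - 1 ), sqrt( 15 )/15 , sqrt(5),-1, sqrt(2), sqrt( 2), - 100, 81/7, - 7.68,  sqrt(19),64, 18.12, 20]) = [ - 100,  -  38*sqrt( 14 ) /7, - 7.68,- 1,  sqrt (15) /15, exp( - 1),sqrt( 2), sqrt( 2),sqrt( 5), sqrt( 11),  sqrt(17 ),3*sqrt( 2 ), sqrt( 19 ), 81/7 , 18.12, 20, 64, 69]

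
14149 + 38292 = 52441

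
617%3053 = 617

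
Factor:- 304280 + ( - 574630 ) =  - 2^1*3^1*5^1*29297^1 = - 878910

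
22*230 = 5060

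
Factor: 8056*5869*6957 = 2^3* 3^2*19^1*53^1*773^1* 5869^1  =  328931579448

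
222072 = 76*2922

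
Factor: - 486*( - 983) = 477738 =2^1*3^5*983^1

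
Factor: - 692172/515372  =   - 783/583 = -3^3*11^( - 1) * 29^1*53^( - 1)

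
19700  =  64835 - 45135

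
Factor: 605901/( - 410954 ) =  - 2^(  -  1 )*3^1*139^1*1453^1*205477^( - 1 )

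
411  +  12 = 423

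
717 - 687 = 30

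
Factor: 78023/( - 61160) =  - 7093/5560=   - 2^(- 3 )*5^( - 1) * 41^1*139^(-1 )*173^1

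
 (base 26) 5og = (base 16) fb4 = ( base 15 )12D0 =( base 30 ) 4E0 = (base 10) 4020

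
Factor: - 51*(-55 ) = 3^1*5^1 * 11^1*17^1= 2805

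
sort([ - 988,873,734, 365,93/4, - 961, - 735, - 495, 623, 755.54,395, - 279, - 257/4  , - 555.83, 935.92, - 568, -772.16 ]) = [ - 988,-961, -772.16,-735, - 568, - 555.83, - 495, - 279,-257/4 , 93/4,365,395, 623,734,755.54,873,935.92]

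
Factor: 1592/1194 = 4/3 = 2^2*3^( - 1 )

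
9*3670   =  33030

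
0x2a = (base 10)42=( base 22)1K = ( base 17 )28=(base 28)1E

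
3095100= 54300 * 57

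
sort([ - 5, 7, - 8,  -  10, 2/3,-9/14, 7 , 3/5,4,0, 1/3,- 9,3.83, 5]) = [ - 10, - 9, - 8,  -  5, - 9/14 , 0,1/3,  3/5,2/3,  3.83,  4,5,7, 7]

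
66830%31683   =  3464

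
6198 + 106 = 6304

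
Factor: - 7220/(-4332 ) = 3^( - 1 ) * 5^1= 5/3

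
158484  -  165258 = - 6774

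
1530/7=1530/7 = 218.57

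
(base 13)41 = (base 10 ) 53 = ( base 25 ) 23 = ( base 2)110101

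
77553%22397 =10362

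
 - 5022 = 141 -5163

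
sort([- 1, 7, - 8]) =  [ - 8, - 1,  7 ]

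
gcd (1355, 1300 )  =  5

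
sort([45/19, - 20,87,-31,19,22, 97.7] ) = [-31, - 20,45/19,19,22,87,97.7 ] 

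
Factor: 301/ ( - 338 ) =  - 2^( - 1 )*7^1*13^( - 2 )*43^1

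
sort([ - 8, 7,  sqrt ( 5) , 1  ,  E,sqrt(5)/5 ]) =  [ - 8, sqrt(5 )/5,1,sqrt(5),E, 7 ]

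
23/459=23/459 =0.05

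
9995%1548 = 707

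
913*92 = 83996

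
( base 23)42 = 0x5E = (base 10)94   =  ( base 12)7A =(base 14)6A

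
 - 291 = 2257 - 2548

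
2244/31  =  2244/31=72.39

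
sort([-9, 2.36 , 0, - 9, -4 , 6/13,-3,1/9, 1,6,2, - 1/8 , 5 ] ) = [-9 , - 9, - 4, - 3, - 1/8, 0,1/9  ,  6/13,1, 2,2.36, 5,6 ]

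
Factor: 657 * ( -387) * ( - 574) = 2^1  *3^4 *7^1*41^1* 43^1*73^1 = 145944666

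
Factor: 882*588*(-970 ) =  - 503057520 = -2^4*3^3*5^1 * 7^4*97^1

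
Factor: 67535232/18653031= 2^7*3^( - 2 )*47^( - 1)*14699^( - 1 )* 175873^1  =  22511744/6217677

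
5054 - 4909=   145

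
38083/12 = 38083/12 = 3173.58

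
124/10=12 +2/5 = 12.40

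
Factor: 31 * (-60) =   -  2^2*3^1* 5^1 * 31^1 = - 1860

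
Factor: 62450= 2^1*5^2*1249^1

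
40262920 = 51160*787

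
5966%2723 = 520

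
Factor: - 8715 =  - 3^1*5^1* 7^1*83^1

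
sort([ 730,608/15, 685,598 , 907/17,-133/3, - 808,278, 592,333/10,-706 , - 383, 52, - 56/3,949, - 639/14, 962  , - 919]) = [ - 919, - 808, - 706, - 383, - 639/14, -133/3, - 56/3,333/10,608/15,52, 907/17,  278, 592,598, 685, 730, 949,962]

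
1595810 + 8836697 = 10432507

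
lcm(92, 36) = 828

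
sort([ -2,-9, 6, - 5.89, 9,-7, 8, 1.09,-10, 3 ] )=[ - 10, - 9, - 7, - 5.89,-2,1.09,3, 6, 8,9]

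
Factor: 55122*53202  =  2^2 * 3^2*8867^1 * 9187^1 = 2932600644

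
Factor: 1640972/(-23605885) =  - 2^2*5^(- 1 )*19^(-1 )*248483^( - 1 )*410243^1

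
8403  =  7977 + 426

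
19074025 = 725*26309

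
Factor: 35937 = 3^3*11^3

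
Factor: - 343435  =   - 5^1*68687^1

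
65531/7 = 65531/7 = 9361.57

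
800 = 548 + 252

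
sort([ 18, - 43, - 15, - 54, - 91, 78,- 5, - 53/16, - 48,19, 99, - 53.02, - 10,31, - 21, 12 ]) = [-91, -54, - 53.02, - 48,  -  43, - 21, - 15, - 10, - 5,  -  53/16,12,18, 19,31, 78,99 ]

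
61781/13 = 4752 + 5/13 = 4752.38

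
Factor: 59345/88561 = 5^1*13^1*97^( - 1)  =  65/97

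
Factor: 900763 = 900763^1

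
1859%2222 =1859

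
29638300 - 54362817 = - 24724517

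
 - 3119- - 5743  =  2624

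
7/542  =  7/542 = 0.01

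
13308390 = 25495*522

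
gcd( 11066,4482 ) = 2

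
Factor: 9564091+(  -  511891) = 2^3*3^2*5^2*47^1*107^1 = 9052200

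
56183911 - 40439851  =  15744060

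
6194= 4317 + 1877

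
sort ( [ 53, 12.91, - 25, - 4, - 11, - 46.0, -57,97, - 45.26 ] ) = [ - 57,-46.0, - 45.26, - 25, - 11,-4,12.91,53,97] 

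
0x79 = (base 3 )11111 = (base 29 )45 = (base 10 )121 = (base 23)56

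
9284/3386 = 4642/1693 = 2.74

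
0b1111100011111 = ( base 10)7967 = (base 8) 17437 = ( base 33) 7AE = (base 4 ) 1330133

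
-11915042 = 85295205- 97210247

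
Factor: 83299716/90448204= 20824929/22612051 = 3^2*7^( - 1 )*11^(  -  1 )*29^1 * 31^( - 1 )*73^1*1093^1 * 9473^(-1 )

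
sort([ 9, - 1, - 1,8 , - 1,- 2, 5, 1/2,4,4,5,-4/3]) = [  -  2,-4/3,  -  1, - 1, - 1,1/2,4,4,5,5,8,9 ] 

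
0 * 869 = 0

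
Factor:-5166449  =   - 5166449^1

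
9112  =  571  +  8541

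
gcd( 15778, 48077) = 1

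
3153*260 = 819780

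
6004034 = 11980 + 5992054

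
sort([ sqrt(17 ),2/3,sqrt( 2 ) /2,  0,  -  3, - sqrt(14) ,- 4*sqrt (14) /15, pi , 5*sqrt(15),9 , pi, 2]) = [-sqrt(14 ),  -  3,  -  4*sqrt(14) /15,0,2/3 , sqrt (2)/2 , 2, pi , pi,sqrt(17 ),  9, 5*sqrt(15)]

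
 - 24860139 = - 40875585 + 16015446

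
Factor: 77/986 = 2^( - 1 ) * 7^1*11^1*17^( - 1)*29^(-1 )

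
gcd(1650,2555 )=5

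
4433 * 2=8866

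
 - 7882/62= - 3941/31=- 127.13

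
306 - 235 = 71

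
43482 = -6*(-7247)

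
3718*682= 2535676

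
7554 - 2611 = 4943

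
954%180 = 54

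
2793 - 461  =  2332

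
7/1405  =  7/1405 = 0.00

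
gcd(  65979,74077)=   1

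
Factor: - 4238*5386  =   - 2^2*13^1*163^1*2693^1 = - 22825868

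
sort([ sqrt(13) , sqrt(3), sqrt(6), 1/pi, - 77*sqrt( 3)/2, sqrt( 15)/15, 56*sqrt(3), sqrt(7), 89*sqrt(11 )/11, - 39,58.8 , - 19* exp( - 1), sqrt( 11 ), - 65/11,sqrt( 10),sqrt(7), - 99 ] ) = [ - 99 , - 77*sqrt(3) /2 , - 39,- 19* exp ( - 1), - 65/11,  sqrt ( 15)/15, 1/pi,sqrt(3) , sqrt(6),sqrt(7 ) , sqrt ( 7 ), sqrt (10 ) , sqrt( 11), sqrt (13),89 * sqrt( 11 )/11, 58.8,56* sqrt( 3)]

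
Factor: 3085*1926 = 5941710=2^1*3^2*5^1*107^1*617^1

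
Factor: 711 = 3^2*79^1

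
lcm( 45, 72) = 360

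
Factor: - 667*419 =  - 279473=- 23^1*29^1*419^1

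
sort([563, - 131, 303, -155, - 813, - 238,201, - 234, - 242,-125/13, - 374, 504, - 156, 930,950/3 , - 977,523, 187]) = [ - 977, - 813, - 374, - 242, -238, - 234, - 156, - 155 ,- 131, - 125/13,187, 201, 303, 950/3,504,523, 563, 930]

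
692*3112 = 2153504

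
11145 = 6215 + 4930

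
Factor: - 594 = -2^1*3^3 * 11^1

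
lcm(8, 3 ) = 24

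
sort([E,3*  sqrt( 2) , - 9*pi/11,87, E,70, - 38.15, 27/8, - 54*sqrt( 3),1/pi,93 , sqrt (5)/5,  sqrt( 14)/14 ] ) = [ - 54 * sqrt (3), - 38.15,  -  9*pi/11 , sqrt ( 14) /14, 1/pi, sqrt(5) /5,  E,  E,27/8,3* sqrt( 2 ), 70, 87,93 ]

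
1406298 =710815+695483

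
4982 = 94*53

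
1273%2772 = 1273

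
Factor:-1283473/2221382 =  - 2^( - 1 )*1039^( - 1 )*1069^( - 1)*1283473^1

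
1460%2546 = 1460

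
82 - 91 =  - 9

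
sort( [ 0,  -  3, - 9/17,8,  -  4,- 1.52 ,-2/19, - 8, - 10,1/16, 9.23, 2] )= [- 10, - 8,-4,- 3 , -1.52, - 9/17, - 2/19, 0, 1/16, 2, 8,9.23]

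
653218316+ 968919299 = 1622137615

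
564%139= 8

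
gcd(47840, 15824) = 368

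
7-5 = 2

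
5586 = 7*798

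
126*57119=7196994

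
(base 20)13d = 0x1d9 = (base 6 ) 2105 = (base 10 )473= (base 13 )2A5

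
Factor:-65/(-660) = 2^( - 2 )*3^( - 1)*11^( - 1 ) * 13^1 = 13/132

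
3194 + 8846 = 12040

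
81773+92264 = 174037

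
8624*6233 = 53753392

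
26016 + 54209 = 80225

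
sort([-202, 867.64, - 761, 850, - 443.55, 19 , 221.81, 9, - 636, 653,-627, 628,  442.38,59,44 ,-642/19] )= [-761,  -  636,  -  627,-443.55, - 202,- 642/19,9,19,44, 59, 221.81, 442.38, 628,653, 850, 867.64]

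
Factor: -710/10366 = -5^1*73^(  -  1) = -5/73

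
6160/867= 7 + 91/867  =  7.10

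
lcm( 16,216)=432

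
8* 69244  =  553952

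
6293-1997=4296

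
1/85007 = 1/85007  =  0.00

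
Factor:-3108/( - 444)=7 = 7^1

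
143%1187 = 143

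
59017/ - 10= - 5902 + 3/10 = - 5901.70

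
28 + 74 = 102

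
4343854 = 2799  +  4341055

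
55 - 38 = 17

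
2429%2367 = 62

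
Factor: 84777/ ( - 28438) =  - 2^(-1 )*3^1*7^1*11^1 *59^( - 1)*241^( - 1) *367^1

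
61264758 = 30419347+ 30845411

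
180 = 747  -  567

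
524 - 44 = 480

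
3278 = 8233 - 4955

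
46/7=46/7 =6.57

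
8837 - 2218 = 6619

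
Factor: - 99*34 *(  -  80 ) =2^5 *3^2*5^1*11^1*17^1 = 269280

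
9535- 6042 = 3493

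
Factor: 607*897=3^1 * 13^1*23^1*607^1 =544479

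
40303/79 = 40303/79=510.16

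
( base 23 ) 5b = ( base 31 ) 42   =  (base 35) 3l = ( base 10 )126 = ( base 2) 1111110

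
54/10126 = 27/5063 =0.01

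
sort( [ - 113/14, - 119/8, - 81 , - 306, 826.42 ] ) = [ -306, - 81, - 119/8 , - 113/14,  826.42 ]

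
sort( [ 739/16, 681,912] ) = [ 739/16,681, 912] 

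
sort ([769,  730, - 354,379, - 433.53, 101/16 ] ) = [- 433.53,-354, 101/16,379, 730, 769] 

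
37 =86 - 49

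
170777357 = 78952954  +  91824403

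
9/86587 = 9/86587  =  0.00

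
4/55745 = 4/55745 = 0.00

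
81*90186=7305066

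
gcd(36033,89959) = 1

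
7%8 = 7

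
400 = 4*100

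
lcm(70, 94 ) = 3290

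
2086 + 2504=4590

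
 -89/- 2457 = 89/2457 = 0.04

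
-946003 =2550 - 948553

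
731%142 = 21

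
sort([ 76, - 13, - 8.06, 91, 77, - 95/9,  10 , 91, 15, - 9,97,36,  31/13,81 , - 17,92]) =[ - 17, - 13, - 95/9, - 9,-8.06,31/13,10,15,36,  76,77,81,91,91, 92,97]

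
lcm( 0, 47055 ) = 0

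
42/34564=21/17282 =0.00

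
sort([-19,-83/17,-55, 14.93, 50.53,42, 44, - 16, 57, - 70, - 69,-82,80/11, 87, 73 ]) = [ - 82, - 70, - 69,-55, - 19,  -  16, - 83/17, 80/11, 14.93,  42  ,  44, 50.53 , 57,73, 87 ] 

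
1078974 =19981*54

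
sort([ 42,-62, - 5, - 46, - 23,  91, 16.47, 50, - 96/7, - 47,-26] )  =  [-62 ,-47,  -  46 ,-26, - 23,  -  96/7, - 5, 16.47 , 42, 50, 91] 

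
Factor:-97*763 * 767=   -  56766437  =  -7^1*13^1*59^1  *  97^1*109^1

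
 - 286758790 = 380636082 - 667394872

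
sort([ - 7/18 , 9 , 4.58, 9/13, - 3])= [-3,- 7/18 , 9/13, 4.58,  9] 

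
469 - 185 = 284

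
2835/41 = 2835/41   =  69.15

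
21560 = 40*539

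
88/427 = 88/427= 0.21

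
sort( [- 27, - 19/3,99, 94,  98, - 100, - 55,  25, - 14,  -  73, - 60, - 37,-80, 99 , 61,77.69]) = [  -  100, - 80, - 73, - 60,- 55, - 37, - 27, - 14,-19/3, 25,61, 77.69,94,98 , 99, 99]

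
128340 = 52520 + 75820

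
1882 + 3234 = 5116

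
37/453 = 37/453= 0.08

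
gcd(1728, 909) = 9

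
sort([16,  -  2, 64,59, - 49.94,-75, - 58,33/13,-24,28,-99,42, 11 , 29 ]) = [ - 99, -75, - 58,-49.94, - 24,-2,33/13,  11,16,28,29 , 42,  59,  64]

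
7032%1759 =1755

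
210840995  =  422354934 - 211513939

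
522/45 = 58/5  =  11.60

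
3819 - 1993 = 1826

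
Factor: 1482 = 2^1*3^1  *  13^1*19^1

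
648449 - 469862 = 178587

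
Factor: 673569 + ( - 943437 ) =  - 2^2*3^1*43^1*523^1 = - 269868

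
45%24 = 21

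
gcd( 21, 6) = 3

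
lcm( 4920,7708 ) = 231240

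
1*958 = 958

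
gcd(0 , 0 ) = 0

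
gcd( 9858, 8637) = 3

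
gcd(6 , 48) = 6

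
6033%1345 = 653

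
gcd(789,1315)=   263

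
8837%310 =157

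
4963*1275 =6327825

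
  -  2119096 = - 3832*553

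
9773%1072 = 125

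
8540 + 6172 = 14712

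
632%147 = 44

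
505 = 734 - 229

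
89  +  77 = 166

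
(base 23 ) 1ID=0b1110111100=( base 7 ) 2534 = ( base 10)956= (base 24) 1fk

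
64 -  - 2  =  66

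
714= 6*119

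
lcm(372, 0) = 0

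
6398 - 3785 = 2613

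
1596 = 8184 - 6588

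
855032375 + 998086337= 1853118712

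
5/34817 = 5/34817 =0.00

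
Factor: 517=11^1*47^1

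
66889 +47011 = 113900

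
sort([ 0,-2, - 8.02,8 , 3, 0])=[- 8.02, -2, 0,0 , 3,8] 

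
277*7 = 1939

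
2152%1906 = 246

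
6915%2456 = 2003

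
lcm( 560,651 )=52080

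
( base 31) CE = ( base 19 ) 116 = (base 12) 282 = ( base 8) 602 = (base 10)386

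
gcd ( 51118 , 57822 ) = 838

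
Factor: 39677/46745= 5^( - 1)*11^1 * 3607^1 * 9349^ ( - 1 ) 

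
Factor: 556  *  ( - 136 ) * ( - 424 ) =32061184 = 2^8 * 17^1 * 53^1* 139^1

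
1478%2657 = 1478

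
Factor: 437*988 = 2^2 * 13^1 * 19^2*23^1 = 431756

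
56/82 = 28/41 = 0.68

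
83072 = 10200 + 72872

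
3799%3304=495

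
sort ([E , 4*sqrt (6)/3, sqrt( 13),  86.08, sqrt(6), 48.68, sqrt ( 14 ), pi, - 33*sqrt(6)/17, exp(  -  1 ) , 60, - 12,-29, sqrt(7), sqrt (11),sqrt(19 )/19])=[ - 29, - 12, - 33*sqrt (6)/17,sqrt(19)/19, exp ( - 1), sqrt( 6),sqrt ( 7 ),E, pi, 4*sqrt(6)/3, sqrt ( 11 ), sqrt(13 ), sqrt( 14 ) , 48.68, 60, 86.08]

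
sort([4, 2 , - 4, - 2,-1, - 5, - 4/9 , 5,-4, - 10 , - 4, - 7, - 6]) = [- 10,  -  7,  -  6, - 5,  -  4, - 4, - 4, - 2, - 1, - 4/9  ,  2  ,  4,5]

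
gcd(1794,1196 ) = 598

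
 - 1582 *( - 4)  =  6328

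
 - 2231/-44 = 2231/44 =50.70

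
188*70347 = 13225236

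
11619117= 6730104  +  4889013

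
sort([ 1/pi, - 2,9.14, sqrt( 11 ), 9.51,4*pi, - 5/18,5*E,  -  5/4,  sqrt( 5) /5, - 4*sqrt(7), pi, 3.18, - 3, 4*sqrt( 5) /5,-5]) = [-4*sqrt ( 7),  -  5 ,-3, - 2 ,  -  5/4  , - 5/18,  1/pi, sqrt( 5 ) /5,4 *sqrt(5 ) /5, pi,3.18, sqrt( 11), 9.14,9.51,4*pi,5*E] 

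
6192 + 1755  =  7947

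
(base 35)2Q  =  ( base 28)3C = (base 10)96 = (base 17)5B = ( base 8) 140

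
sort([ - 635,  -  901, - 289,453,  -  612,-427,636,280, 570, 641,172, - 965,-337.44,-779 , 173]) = [ - 965,  -  901, - 779, - 635, - 612,  -  427, - 337.44, - 289,172,  173,280, 453,570,636, 641 ] 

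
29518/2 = 14759 = 14759.00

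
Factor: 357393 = 3^1*119131^1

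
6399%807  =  750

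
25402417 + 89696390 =115098807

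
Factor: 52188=2^2*3^1 * 4349^1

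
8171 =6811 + 1360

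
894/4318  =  447/2159= 0.21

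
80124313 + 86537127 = 166661440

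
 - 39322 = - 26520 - 12802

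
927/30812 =927/30812 = 0.03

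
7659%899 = 467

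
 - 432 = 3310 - 3742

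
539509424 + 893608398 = 1433117822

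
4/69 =4/69 =0.06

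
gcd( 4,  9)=1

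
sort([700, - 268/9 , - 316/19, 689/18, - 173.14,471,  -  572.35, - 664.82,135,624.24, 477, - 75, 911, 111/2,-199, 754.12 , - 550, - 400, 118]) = [ - 664.82, - 572.35, - 550, -400, - 199, - 173.14, - 75, - 268/9, - 316/19, 689/18, 111/2, 118, 135,  471,477, 624.24,700, 754.12,911 ] 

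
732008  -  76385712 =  - 75653704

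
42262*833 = 35204246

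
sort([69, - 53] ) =[  -  53, 69 ]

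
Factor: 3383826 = 2^1*3^1* 563971^1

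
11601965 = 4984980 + 6616985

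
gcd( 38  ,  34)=2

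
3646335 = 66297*55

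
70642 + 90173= 160815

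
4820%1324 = 848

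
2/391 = 2/391=0.01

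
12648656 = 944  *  13399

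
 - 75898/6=-12650+1/3 = - 12649.67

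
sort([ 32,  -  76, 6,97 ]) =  [- 76, 6, 32, 97 ]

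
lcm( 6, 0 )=0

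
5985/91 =65 + 10/13 = 65.77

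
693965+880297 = 1574262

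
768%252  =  12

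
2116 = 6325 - 4209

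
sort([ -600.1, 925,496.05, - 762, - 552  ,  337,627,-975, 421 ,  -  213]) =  [-975,-762 ,-600.1,-552, - 213, 337, 421, 496.05 , 627, 925 ]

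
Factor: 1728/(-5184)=-1/3 = -3^(-1 ) 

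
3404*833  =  2835532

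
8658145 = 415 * 20863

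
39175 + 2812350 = 2851525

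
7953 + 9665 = 17618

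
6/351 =2/117 = 0.02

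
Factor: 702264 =2^3*3^1*29^1*1009^1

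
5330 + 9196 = 14526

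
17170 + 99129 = 116299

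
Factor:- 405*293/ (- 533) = 3^4*5^1*13^( - 1)*41^( - 1 )*293^1 = 118665/533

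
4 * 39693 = 158772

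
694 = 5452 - 4758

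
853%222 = 187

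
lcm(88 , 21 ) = 1848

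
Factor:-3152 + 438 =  - 2^1*23^1*59^1= - 2714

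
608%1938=608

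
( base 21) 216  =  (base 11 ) 757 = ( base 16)38d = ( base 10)909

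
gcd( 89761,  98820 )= 1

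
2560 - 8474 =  - 5914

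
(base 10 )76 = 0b1001100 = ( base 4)1030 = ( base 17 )48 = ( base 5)301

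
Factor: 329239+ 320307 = 2^1*324773^1 = 649546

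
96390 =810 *119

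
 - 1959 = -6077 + 4118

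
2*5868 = 11736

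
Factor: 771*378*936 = 272785968=2^4*3^6*7^1*13^1 * 257^1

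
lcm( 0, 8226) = 0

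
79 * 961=75919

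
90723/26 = 3489 + 9/26  =  3489.35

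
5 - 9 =  -  4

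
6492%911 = 115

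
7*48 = 336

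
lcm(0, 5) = 0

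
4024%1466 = 1092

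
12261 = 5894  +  6367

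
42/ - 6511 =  - 1 + 6469/6511 = - 0.01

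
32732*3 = 98196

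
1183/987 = 1 + 28/141 = 1.20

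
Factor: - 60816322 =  - 2^1*7^1*4344023^1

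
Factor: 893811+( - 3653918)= -2760107  =  - 7^1*353^1 *1117^1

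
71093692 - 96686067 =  - 25592375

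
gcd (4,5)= 1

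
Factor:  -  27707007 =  - 3^1 *43^1 *214783^1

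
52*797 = 41444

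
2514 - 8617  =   - 6103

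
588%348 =240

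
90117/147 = 613  +  2/49 =613.04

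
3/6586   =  3/6586 = 0.00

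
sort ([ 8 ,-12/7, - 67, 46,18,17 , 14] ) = [ - 67, - 12/7,8,14,17,18 , 46 ]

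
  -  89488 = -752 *119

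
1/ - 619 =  - 1/619  =  -0.00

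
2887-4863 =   -  1976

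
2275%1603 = 672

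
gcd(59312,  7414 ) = 7414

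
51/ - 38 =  - 2+25/38 = - 1.34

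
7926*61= 483486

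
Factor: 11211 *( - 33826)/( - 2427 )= 126407762/809 = 2^1 * 13^1*37^1*101^1*809^( - 1 ) * 1301^1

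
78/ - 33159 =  - 26/11053 =- 0.00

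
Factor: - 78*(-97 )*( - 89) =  - 2^1*3^1* 13^1*89^1*97^1 = -673374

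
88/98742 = 44/49371= 0.00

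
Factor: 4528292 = 2^2  *  29^1 * 103^1 * 379^1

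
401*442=177242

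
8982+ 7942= 16924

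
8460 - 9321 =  -861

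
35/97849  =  35/97849 =0.00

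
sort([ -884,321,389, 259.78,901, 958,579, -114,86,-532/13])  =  [-884, - 114 , - 532/13, 86,259.78, 321,389,579, 901,958 ] 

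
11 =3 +8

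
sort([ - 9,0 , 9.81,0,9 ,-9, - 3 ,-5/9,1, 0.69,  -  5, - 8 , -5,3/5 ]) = [ - 9,  -  9,  -  8, - 5,-5,  -  3,  -  5/9,0,0,  3/5,0.69,1, 9,9.81 ]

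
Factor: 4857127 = 11^1*441557^1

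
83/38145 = 83/38145 = 0.00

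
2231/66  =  2231/66 = 33.80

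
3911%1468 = 975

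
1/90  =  1/90  =  0.01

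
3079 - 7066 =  - 3987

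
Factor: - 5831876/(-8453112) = 1457969/2113278  =  2^ ( - 1)*3^ ( - 1 )*43^( - 1) * 8191^(- 1)*1457969^1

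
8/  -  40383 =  - 8/40383 = - 0.00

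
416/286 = 1 + 5/11 = 1.45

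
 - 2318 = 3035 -5353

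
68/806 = 34/403 = 0.08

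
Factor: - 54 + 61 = 7^1 = 7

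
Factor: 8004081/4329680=2^( - 4)*3^1 * 5^(-1)*54121^( - 1) * 2668027^1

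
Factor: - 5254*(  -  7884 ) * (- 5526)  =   - 228900933936 = -2^4*3^5*37^1*71^1*73^1*307^1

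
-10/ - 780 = 1/78 = 0.01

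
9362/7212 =1 + 1075/3606= 1.30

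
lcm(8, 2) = 8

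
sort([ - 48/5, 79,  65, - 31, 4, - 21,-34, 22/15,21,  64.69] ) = [- 34,  -  31,  -  21,- 48/5 , 22/15,4, 21, 64.69 , 65, 79 ] 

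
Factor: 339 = 3^1*113^1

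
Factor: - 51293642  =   - 2^1* 2731^1*9391^1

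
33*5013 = 165429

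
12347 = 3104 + 9243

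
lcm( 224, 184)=5152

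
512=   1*512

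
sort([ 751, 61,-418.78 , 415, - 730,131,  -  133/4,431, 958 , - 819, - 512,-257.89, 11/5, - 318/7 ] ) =[ - 819,  -  730,  -  512, - 418.78, -257.89, - 318/7 , - 133/4,11/5,61  ,  131,415,  431, 751,958 ] 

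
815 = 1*815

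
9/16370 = 9/16370 = 0.00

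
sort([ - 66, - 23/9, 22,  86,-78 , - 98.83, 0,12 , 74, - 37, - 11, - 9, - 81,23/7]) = [-98.83, - 81, -78, - 66, - 37, - 11, - 9,-23/9,0,  23/7,12,22,74,86]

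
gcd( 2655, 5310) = 2655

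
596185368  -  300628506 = 295556862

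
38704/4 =9676= 9676.00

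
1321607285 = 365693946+955913339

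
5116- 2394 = 2722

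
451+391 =842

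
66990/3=22330 = 22330.00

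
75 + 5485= 5560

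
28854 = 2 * 14427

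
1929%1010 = 919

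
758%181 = 34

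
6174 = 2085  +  4089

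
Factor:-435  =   - 3^1*5^1*29^1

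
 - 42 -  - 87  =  45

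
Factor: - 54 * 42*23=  - 2^2 *3^4 * 7^1 * 23^1 = - 52164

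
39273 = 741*53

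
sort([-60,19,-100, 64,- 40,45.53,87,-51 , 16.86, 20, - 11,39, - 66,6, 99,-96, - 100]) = [ - 100, - 100,-96, - 66,-60 ,  -  51, - 40 ,  -  11,6, 16.86,19,20,39,  45.53,  64,87, 99]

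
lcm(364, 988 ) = 6916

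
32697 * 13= 425061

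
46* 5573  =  256358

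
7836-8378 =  - 542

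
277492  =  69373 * 4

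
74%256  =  74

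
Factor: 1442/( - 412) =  - 2^ ( - 1) *7^1 = - 7/2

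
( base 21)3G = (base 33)2D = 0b1001111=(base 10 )79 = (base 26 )31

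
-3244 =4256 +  - 7500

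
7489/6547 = 7489/6547 = 1.14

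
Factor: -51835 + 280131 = 228296 = 2^3 * 28537^1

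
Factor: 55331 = 55331^1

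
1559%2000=1559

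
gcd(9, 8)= 1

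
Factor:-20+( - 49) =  - 3^1 * 23^1 = - 69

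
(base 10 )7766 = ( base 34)6OE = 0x1e56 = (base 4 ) 1321112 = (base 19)129e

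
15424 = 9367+6057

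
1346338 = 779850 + 566488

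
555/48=11 + 9/16=11.56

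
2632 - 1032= 1600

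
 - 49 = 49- 98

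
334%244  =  90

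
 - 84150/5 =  - 16830 = -  16830.00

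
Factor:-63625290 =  -2^1*3^1*5^1 * 2120843^1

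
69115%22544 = 1483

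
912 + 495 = 1407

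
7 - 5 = 2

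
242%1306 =242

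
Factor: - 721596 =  - 2^2*3^1*60133^1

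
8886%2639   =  969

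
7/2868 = 7/2868 = 0.00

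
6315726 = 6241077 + 74649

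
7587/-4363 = -2 +1139/4363 = -1.74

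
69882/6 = 11647 = 11647.00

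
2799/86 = 32 + 47/86 = 32.55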